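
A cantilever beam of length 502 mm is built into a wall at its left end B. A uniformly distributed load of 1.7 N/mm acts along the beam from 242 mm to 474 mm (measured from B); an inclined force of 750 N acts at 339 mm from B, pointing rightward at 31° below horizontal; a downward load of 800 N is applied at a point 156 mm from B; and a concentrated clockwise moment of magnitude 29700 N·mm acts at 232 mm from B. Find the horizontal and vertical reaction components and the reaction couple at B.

Resultant of the distributed load: 1.7 × 232 = 394.4 N at 358 mm from B.
ΣF_x = 0: B_x + 750·cos31° = 0 → B_x = -642.9 N.
ΣF_y = 0: B_y − 1.7·232 − 750·sin31° − 800 = 0 → B_y = 1581 N.
ΣM about B: M_B − (1.7·232)·358 − 750·sin31°·339 − 800·156 − 29700 = 0 → M_B = 426600 N·mm.

B_x = -642.9 N, B_y = 1581 N, M_B = 426600 N·mm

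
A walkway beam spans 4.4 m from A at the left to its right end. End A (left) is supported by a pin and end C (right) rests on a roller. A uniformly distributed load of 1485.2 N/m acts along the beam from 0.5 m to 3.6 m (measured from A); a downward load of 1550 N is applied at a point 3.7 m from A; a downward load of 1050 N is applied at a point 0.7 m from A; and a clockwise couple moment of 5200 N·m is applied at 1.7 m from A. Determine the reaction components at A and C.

A_x = 0, A_y = 2407 N, C_y = 4797 N

Resultant of the distributed load: 1485.2 × 3.1 = 4604.12 N at 2.05 m from A.
ΣM about A: C_y·4.4 − (1485.2·3.1)·2.05 − 1550·3.7 − 1050·0.7 − 5200 = 0 → C_y = 21108.446/4.4 = 4797.37 ≈ 4797 N.
ΣF_y = 0: A_y + 4797.37 − 1485.2·3.1 − 1550 − 1050 = 0 → A_y = 2407 N.
ΣF_x = 0: no horizontal applied forces, so A_x = 0.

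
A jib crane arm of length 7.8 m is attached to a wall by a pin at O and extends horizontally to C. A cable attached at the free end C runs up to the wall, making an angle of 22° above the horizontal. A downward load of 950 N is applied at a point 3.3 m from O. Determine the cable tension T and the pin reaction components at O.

ΣM about O: T·sin22°·7.8 − 950·3.3 = 0 → T = 3135/(7.8·0.374607) = 1072.92 ≈ 1073 N.
ΣF_x = 0: O_x − T·cos22° = 0 → O_x = 1072.92 × 0.927184 = 994.8 N.
ΣF_y = 0: O_y + T·sin22° − 950 = 0 → O_y = 950 − 1072.92 × 0.374607 = 548.1 N.

T = 1073 N, O_x = 994.8 N, O_y = 548.1 N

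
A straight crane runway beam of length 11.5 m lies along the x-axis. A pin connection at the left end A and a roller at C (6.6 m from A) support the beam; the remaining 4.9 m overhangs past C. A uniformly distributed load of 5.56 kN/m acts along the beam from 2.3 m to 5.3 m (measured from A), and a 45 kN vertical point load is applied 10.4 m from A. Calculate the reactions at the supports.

Resultant of the distributed load: 5.56 × 3 = 16.68 kN at 3.8 m from A.
Taking moments about A: C_y·6.6 − (5.56·3)·3.8 − 45·10.4 = 0 → C_y = 531.384/6.6 = 80.5127 ≈ 80.51 kN.
ΣF_y = 0: A_y + 80.5127 − 5.56·3 − 45 = 0 → A_y = -18.83 kN.
ΣF_x = 0: no horizontal applied forces, so A_x = 0.

A_x = 0, A_y = -18.83 kN, C_y = 80.51 kN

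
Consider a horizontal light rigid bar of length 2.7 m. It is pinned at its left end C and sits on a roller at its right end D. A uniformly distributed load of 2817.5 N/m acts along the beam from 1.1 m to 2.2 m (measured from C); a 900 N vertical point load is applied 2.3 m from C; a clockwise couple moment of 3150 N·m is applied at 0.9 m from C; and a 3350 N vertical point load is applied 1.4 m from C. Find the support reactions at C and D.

C_x = 0, C_y = 1785 N, D_y = 5564 N

Resultant of the distributed load: 2817.5 × 1.1 = 3099.25 N at 1.65 m from C.
Moments about C: D_y·2.7 − (2817.5·1.1)·1.65 − 900·2.3 − 3150 − 3350·1.4 = 0 → D_y = 15023.7625/2.7 = 5564.36 ≈ 5564 N.
ΣF_y = 0: C_y + 5564.36 − 2817.5·1.1 − 900 − 3350 = 0 → C_y = 1785 N.
ΣF_x = 0: no horizontal applied forces, so C_x = 0.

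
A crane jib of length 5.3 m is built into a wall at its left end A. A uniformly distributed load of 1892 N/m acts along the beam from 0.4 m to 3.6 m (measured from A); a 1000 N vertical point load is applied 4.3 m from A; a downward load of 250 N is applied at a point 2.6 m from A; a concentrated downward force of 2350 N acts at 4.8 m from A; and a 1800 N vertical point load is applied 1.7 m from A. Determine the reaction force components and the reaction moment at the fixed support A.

Resultant of the distributed load: 1892 × 3.2 = 6054.4 N at 2 m from A.
ΣF_x = 0: A_x = 0.
ΣF_y = 0: A_y − 1892·3.2 − 1000 − 250 − 2350 − 1800 = 0 → A_y = 11450 N.
ΣM about A: M_A − (1892·3.2)·2 − 1000·4.3 − 250·2.6 − 2350·4.8 − 1800·1.7 = 0 → M_A = 31400 N·m.

A_x = 0, A_y = 11450 N, M_A = 31400 N·m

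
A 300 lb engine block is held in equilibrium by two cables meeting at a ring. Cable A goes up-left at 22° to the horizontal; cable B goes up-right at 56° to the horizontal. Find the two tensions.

ΣF_x = 0: −T_A·cos22° + T_B·cos56° = 0 → T_B = 1.65808·T_A.
ΣF_y = 0: T_A·sin22° + T_B·sin56° = 300.
Substitute: T_A·(0.374607 + 1.65808·0.829038) = 300 → T_A = 171.505 ≈ 171.5 lb.
Then T_B = 1.65808 × 171.505 = 284.4 lb.

T_A = 171.5 lb, T_B = 284.4 lb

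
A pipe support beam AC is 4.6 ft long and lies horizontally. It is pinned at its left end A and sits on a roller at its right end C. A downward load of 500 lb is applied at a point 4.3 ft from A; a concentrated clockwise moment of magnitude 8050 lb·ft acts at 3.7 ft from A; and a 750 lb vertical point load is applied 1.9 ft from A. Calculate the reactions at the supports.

A_x = 0, A_y = -1277 lb, C_y = 2527 lb

Moments about A: C_y·4.6 − 500·4.3 − 8050 − 750·1.9 = 0 → C_y = 11625/4.6 = 2527.17 ≈ 2527 lb.
ΣF_y = 0: A_y + 2527.17 − 500 − 750 = 0 → A_y = -1277 lb.
ΣF_x = 0: no horizontal applied forces, so A_x = 0.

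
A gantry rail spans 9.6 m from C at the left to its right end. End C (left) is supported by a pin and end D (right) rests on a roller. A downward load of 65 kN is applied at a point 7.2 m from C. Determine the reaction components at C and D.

Moments about C: D_y·9.6 − 65·7.2 = 0 → D_y = 468/9.6 = 48.75 kN.
ΣF_y = 0: C_y + 48.75 − 65 = 0 → C_y = 16.25 kN.
ΣF_x = 0: no horizontal applied forces, so C_x = 0.

C_x = 0, C_y = 16.25 kN, D_y = 48.75 kN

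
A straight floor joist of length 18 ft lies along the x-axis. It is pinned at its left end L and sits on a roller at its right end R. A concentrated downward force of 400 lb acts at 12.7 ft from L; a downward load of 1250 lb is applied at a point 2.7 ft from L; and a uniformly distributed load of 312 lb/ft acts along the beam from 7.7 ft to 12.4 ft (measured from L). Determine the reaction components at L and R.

Resultant of the distributed load: 312 × 4.7 = 1466.4 lb at 10.05 ft from L.
ΣM about L: R_y·18 − 400·12.7 − 1250·2.7 − (312·4.7)·10.05 = 0 → R_y = 23192.32/18 = 1288.46 ≈ 1288 lb.
ΣF_y = 0: L_y + 1288.46 − 400 − 1250 − 312·4.7 = 0 → L_y = 1828 lb.
ΣF_x = 0: no horizontal applied forces, so L_x = 0.

L_x = 0, L_y = 1828 lb, R_y = 1288 lb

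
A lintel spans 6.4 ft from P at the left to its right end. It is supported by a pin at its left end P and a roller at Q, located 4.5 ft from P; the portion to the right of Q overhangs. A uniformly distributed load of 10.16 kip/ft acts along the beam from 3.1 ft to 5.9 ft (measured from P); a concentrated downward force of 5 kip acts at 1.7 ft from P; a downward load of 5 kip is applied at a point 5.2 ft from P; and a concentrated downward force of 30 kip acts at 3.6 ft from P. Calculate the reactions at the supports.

P_x = 0, P_y = 8.333 kip, Q_y = 60.11 kip

Resultant of the distributed load: 10.16 × 2.8 = 28.448 kip at 4.5 ft from P.
ΣM about P: Q_y·4.5 − (10.16·2.8)·4.5 − 5·1.7 − 5·5.2 − 30·3.6 = 0 → Q_y = 270.516/4.5 = 60.1147 ≈ 60.11 kip.
ΣF_y = 0: P_y + 60.1147 − 10.16·2.8 − 5 − 5 − 30 = 0 → P_y = 8.333 kip.
ΣF_x = 0: no horizontal applied forces, so P_x = 0.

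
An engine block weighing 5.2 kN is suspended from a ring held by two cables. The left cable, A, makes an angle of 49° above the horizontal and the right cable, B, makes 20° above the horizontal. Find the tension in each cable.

T_A = 5.234 kN, T_B = 3.654 kN

ΣF_x = 0: −T_A·cos49° + T_B·cos20° = 0 → T_B = 0.698163·T_A.
ΣF_y = 0: T_A·sin49° + T_B·sin20° = 5.2.
Substitute: T_A·(0.75471 + 0.698163·0.34202) = 5.2 → T_A = 5.23404 ≈ 5.234 kN.
Then T_B = 0.698163 × 5.23404 = 3.654 kN.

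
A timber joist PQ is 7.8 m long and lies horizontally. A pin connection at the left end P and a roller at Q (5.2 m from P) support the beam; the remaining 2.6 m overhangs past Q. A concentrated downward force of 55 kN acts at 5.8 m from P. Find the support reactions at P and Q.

P_x = 0, P_y = -6.346 kN, Q_y = 61.35 kN

Moments about P: Q_y·5.2 − 55·5.8 = 0 → Q_y = 319/5.2 = 61.3462 ≈ 61.35 kN.
ΣF_y = 0: P_y + 61.3462 − 55 = 0 → P_y = -6.346 kN.
ΣF_x = 0: no horizontal applied forces, so P_x = 0.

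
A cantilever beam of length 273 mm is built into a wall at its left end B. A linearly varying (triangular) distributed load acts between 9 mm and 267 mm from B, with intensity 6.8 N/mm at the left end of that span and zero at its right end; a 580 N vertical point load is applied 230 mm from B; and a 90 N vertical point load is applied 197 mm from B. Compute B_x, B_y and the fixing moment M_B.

Resultant of the triangular load: ½ × 6.8 × 258 = 877.2 N, acting at 95 mm from B (one-third of the span from the peak).
ΣF_x = 0: B_x = 0.
ΣF_y = 0: B_y − ½·6.8·258 − 580 − 90 = 0 → B_y = 1547 N.
ΣM about B: M_B − (½·6.8·258)·95 − 580·230 − 90·197 = 0 → M_B = 234500 N·mm.

B_x = 0, B_y = 1547 N, M_B = 234500 N·mm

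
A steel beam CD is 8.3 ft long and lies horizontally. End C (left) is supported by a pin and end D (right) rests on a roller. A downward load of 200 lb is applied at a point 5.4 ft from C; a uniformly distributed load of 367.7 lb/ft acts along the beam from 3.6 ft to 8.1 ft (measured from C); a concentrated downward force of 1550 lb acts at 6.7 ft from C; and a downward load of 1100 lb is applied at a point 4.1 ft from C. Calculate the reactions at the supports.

C_x = 0, C_y = 1414 lb, D_y = 3091 lb

Resultant of the distributed load: 367.7 × 4.5 = 1654.65 lb at 5.85 ft from C.
Taking moments about C: D_y·8.3 − 200·5.4 − (367.7·4.5)·5.85 − 1550·6.7 − 1100·4.1 = 0 → D_y = 25654.7025/8.3 = 3090.93 ≈ 3091 lb.
ΣF_y = 0: C_y + 3090.93 − 200 − 367.7·4.5 − 1550 − 1100 = 0 → C_y = 1414 lb.
ΣF_x = 0: no horizontal applied forces, so C_x = 0.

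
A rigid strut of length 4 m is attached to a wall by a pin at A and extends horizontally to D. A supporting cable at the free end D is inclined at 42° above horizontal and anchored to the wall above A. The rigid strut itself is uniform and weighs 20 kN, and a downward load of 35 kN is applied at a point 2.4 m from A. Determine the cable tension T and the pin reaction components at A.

ΣM about A: T·sin42°·4 − 20·2 − 35·2.4 = 0 → T = 124/(4·0.669131) = 46.3287 ≈ 46.33 kN.
ΣF_x = 0: A_x − T·cos42° = 0 → A_x = 46.3287 × 0.743145 = 34.43 kN.
ΣF_y = 0: A_y + T·sin42° − 20 − 35 = 0 → A_y = 55 − 46.3287 × 0.669131 = 24.00 kN.

T = 46.33 kN, A_x = 34.43 kN, A_y = 24.00 kN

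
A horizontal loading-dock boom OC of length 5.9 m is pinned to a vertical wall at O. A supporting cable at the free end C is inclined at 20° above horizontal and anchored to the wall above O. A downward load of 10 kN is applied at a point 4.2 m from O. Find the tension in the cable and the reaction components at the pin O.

ΣM about O: T·sin20°·5.9 − 10·4.2 = 0 → T = 42/(5.9·0.34202) = 20.8135 ≈ 20.81 kN.
ΣF_x = 0: O_x − T·cos20° = 0 → O_x = 20.8135 × 0.939693 = 19.56 kN.
ΣF_y = 0: O_y + T·sin20° − 10 = 0 → O_y = 10 − 20.8135 × 0.34202 = 2.881 kN.

T = 20.81 kN, O_x = 19.56 kN, O_y = 2.881 kN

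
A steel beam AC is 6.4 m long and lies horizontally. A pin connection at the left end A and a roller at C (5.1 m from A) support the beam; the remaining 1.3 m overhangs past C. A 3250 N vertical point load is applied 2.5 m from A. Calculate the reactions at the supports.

Taking moments about A: C_y·5.1 − 3250·2.5 = 0 → C_y = 8125/5.1 = 1593.14 ≈ 1593 N.
ΣF_y = 0: A_y + 1593.14 − 3250 = 0 → A_y = 1657 N.
ΣF_x = 0: no horizontal applied forces, so A_x = 0.

A_x = 0, A_y = 1657 N, C_y = 1593 N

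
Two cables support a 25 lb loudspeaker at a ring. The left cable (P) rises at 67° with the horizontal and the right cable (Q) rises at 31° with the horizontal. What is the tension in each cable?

ΣF_x = 0: −T_P·cos67° + T_Q·cos31° = 0 → T_Q = 0.45584·T_P.
ΣF_y = 0: T_P·sin67° + T_Q·sin31° = 25.
Substitute: T_P·(0.920505 + 0.45584·0.515038) = 25 → T_P = 21.6398 ≈ 21.64 lb.
Then T_Q = 0.45584 × 21.6398 = 9.864 lb.

T_P = 21.64 lb, T_Q = 9.864 lb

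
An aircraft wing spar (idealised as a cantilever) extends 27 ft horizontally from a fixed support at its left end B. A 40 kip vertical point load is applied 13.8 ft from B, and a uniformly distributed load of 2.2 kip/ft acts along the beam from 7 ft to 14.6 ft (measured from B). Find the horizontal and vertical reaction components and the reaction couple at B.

B_x = 0, B_y = 56.72 kip, M_B = 732.6 kip·ft

Resultant of the distributed load: 2.2 × 7.6 = 16.72 kip at 10.8 ft from B.
ΣF_x = 0: B_x = 0.
ΣF_y = 0: B_y − 40 − 2.2·7.6 = 0 → B_y = 56.72 kip.
ΣM about B: M_B − 40·13.8 − (2.2·7.6)·10.8 = 0 → M_B = 732.6 kip·ft.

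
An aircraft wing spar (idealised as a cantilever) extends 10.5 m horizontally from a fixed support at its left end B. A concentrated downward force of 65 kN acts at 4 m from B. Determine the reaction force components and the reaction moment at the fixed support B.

B_x = 0, B_y = 65.00 kN, M_B = 260.0 kN·m

ΣF_x = 0: B_x = 0.
ΣF_y = 0: B_y − 65 = 0 → B_y = 65.00 kN.
ΣM about B: M_B − 65·4 = 0 → M_B = 260.0 kN·m.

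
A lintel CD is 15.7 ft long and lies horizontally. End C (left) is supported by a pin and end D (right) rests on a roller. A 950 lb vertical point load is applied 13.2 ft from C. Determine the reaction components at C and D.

C_x = 0, C_y = 151.3 lb, D_y = 798.7 lb

Moments about C: D_y·15.7 − 950·13.2 = 0 → D_y = 12540/15.7 = 798.726 ≈ 798.7 lb.
ΣF_y = 0: C_y + 798.726 − 950 = 0 → C_y = 151.3 lb.
ΣF_x = 0: no horizontal applied forces, so C_x = 0.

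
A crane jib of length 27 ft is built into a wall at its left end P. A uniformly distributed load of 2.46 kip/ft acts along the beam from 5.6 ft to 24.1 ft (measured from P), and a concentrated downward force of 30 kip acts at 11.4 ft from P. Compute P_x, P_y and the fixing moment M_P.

Resultant of the distributed load: 2.46 × 18.5 = 45.51 kip at 14.85 ft from P.
ΣF_x = 0: P_x = 0.
ΣF_y = 0: P_y − 2.46·18.5 − 30 = 0 → P_y = 75.51 kip.
ΣM about P: M_P − (2.46·18.5)·14.85 − 30·11.4 = 0 → M_P = 1018 kip·ft.

P_x = 0, P_y = 75.51 kip, M_P = 1018 kip·ft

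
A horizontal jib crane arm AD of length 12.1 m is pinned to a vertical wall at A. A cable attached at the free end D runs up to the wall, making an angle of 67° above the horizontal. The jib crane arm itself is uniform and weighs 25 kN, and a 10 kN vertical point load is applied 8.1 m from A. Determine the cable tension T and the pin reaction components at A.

ΣM about A: T·sin67°·12.1 − 25·6.05 − 10·8.1 = 0 → T = 232.25/(12.1·0.920505) = 20.8518 ≈ 20.85 kN.
ΣF_x = 0: A_x − T·cos67° = 0 → A_x = 20.8518 × 0.390731 = 8.147 kN.
ΣF_y = 0: A_y + T·sin67° − 25 − 10 = 0 → A_y = 35 − 20.8518 × 0.920505 = 15.81 kN.

T = 20.85 kN, A_x = 8.147 kN, A_y = 15.81 kN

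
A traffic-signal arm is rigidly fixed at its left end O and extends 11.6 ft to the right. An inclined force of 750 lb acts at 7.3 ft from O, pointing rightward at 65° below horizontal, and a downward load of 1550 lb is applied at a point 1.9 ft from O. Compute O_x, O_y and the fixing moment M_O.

ΣF_x = 0: O_x + 750·cos65° = 0 → O_x = -317.0 lb.
ΣF_y = 0: O_y − 750·sin65° − 1550 = 0 → O_y = 2230 lb.
ΣM about O: M_O − 750·sin65°·7.3 − 1550·1.9 = 0 → M_O = 7907 lb·ft.

O_x = -317.0 lb, O_y = 2230 lb, M_O = 7907 lb·ft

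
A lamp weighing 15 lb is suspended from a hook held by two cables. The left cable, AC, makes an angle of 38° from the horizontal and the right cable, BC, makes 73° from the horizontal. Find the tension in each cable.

ΣF_x = 0: −T_AC·cos38° + T_BC·cos73° = 0 → T_BC = 2.69524·T_AC.
ΣF_y = 0: T_AC·sin38° + T_BC·sin73° = 15.
Substitute: T_AC·(0.615661 + 2.69524·0.956305) = 15 → T_AC = 4.69758 ≈ 4.698 lb.
Then T_BC = 2.69524 × 4.69758 = 12.66 lb.

T_AC = 4.698 lb, T_BC = 12.66 lb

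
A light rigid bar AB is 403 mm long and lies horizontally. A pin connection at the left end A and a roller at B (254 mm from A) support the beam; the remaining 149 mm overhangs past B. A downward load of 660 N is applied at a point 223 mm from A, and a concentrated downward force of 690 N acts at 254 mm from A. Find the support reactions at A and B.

ΣM about A: B_y·254 − 660·223 − 690·254 = 0 → B_y = 322440/254 = 1269.45 ≈ 1269 N.
ΣF_y = 0: A_y + 1269.45 − 660 − 690 = 0 → A_y = 80.55 N.
ΣF_x = 0: no horizontal applied forces, so A_x = 0.

A_x = 0, A_y = 80.55 N, B_y = 1269 N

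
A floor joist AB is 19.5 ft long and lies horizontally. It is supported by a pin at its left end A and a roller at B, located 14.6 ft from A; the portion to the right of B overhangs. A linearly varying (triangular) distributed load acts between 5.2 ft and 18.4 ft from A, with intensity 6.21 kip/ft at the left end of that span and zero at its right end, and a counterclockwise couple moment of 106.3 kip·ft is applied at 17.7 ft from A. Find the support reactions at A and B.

A_x = 0, A_y = 21.32 kip, B_y = 19.67 kip

Resultant of the triangular load: ½ × 6.21 × 13.2 = 40.986 kip, acting at 9.6 ft from A (one-third of the span from the peak).
ΣM about A: B_y·14.6 − (½·6.21·13.2)·9.6 + 106.3 = 0 → B_y = 287.1656/14.6 = 19.6689 ≈ 19.67 kip.
ΣF_y = 0: A_y + 19.6689 − ½·6.21·13.2 = 0 → A_y = 21.32 kip.
ΣF_x = 0: no horizontal applied forces, so A_x = 0.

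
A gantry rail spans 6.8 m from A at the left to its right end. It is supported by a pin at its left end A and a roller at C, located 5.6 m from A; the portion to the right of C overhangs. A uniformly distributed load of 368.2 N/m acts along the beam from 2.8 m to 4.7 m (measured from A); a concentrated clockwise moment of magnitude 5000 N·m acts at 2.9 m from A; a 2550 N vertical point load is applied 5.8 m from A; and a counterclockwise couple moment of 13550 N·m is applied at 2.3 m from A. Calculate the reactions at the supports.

Resultant of the distributed load: 368.2 × 1.9 = 699.58 N at 3.75 m from A.
Moments about A: C_y·5.6 − (368.2·1.9)·3.75 − 5000 − 2550·5.8 + 13550 = 0 → C_y = 8863.425/5.6 = 1582.75 ≈ 1583 N.
ΣF_y = 0: A_y + 1582.75 − 368.2·1.9 − 2550 = 0 → A_y = 1667 N.
ΣF_x = 0: no horizontal applied forces, so A_x = 0.

A_x = 0, A_y = 1667 N, C_y = 1583 N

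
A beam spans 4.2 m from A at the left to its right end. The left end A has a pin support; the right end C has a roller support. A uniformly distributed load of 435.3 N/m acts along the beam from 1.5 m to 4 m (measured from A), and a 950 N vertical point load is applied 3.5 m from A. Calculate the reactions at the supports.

A_x = 0, A_y = 534.0 N, C_y = 1504 N

Resultant of the distributed load: 435.3 × 2.5 = 1088.25 N at 2.75 m from A.
Taking moments about A: C_y·4.2 − (435.3·2.5)·2.75 − 950·3.5 = 0 → C_y = 6317.6875/4.2 = 1504.21 ≈ 1504 N.
ΣF_y = 0: A_y + 1504.21 − 435.3·2.5 − 950 = 0 → A_y = 534.0 N.
ΣF_x = 0: no horizontal applied forces, so A_x = 0.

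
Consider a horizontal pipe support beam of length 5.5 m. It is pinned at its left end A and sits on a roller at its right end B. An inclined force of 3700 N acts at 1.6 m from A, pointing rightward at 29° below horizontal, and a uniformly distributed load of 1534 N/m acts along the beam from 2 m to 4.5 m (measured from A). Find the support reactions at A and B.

A_x = -3236 N, A_y = 2841 N, B_y = 2788 N

Resultant of the distributed load: 1534 × 2.5 = 3835 N at 3.25 m from A.
Taking moments about A: B_y·5.5 − 3700·sin29°·1.6 − (1534·2.5)·3.25 = 0 → B_y = 15333.8/5.5 = 2787.96 ≈ 2788 N.
ΣF_y = 0: A_y + 2787.96 − 3700·sin29° − 1534·2.5 = 0 → A_y = 2841 N.
ΣF_x = 0: A_x + 3700·cos29° = 0 → A_x = -3236 N.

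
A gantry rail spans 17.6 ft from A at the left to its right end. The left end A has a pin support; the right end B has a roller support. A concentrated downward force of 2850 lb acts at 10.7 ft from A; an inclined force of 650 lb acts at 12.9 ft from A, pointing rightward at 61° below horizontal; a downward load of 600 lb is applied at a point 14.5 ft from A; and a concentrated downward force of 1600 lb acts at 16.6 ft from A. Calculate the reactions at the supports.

Moments about A: B_y·17.6 − 2850·10.7 − 650·sin61°·12.9 − 600·14.5 − 1600·16.6 = 0 → B_y = 73088.7/17.6 = 4152.77 ≈ 4153 lb.
ΣF_y = 0: A_y + 4152.77 − 2850 − 650·sin61° − 600 − 1600 = 0 → A_y = 1466 lb.
ΣF_x = 0: A_x + 650·cos61° = 0 → A_x = -315.1 lb.

A_x = -315.1 lb, A_y = 1466 lb, B_y = 4153 lb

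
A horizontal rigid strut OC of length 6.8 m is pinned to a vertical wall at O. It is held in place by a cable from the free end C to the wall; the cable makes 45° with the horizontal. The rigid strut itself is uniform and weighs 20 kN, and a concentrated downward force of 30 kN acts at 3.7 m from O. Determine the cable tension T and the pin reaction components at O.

T = 37.23 kN, O_x = 26.32 kN, O_y = 23.68 kN

ΣM about O: T·sin45°·6.8 − 20·3.4 − 30·3.7 = 0 → T = 179/(6.8·0.707107) = 37.2271 ≈ 37.23 kN.
ΣF_x = 0: O_x − T·cos45° = 0 → O_x = 37.2271 × 0.707107 = 26.32 kN.
ΣF_y = 0: O_y + T·sin45° − 20 − 30 = 0 → O_y = 50 − 37.2271 × 0.707107 = 23.68 kN.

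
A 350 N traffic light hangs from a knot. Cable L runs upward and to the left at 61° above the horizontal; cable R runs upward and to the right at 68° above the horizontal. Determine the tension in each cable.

T_L = 168.7 N, T_R = 218.3 N

ΣF_x = 0: −T_L·cos61° + T_R·cos68° = 0 → T_R = 1.29418·T_L.
ΣF_y = 0: T_L·sin61° + T_R·sin68° = 350.
Substitute: T_L·(0.87462 + 1.29418·0.927184) = 350 → T_L = 168.71 ≈ 168.7 N.
Then T_R = 1.29418 × 168.71 = 218.3 N.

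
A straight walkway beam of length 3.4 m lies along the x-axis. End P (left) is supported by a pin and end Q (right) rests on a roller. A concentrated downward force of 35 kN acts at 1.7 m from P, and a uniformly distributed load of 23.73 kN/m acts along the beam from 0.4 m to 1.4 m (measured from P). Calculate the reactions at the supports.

P_x = 0, P_y = 34.95 kN, Q_y = 23.78 kN

Resultant of the distributed load: 23.73 × 1 = 23.73 kN at 0.9 m from P.
Moments about P: Q_y·3.4 − 35·1.7 − (23.73·1)·0.9 = 0 → Q_y = 80.857/3.4 = 23.7815 ≈ 23.78 kN.
ΣF_y = 0: P_y + 23.7815 − 35 − 23.73·1 = 0 → P_y = 34.95 kN.
ΣF_x = 0: no horizontal applied forces, so P_x = 0.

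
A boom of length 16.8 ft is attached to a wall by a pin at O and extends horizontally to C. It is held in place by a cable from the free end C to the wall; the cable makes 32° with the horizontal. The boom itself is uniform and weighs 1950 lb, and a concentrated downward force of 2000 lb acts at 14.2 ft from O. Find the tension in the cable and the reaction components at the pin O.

T = 5030 lb, O_x = 4266 lb, O_y = 1285 lb

ΣM about O: T·sin32°·16.8 − 1950·8.4 − 2000·14.2 = 0 → T = 44780/(16.8·0.529919) = 5029.97 ≈ 5030 lb.
ΣF_x = 0: O_x − T·cos32° = 0 → O_x = 5029.97 × 0.848048 = 4266 lb.
ΣF_y = 0: O_y + T·sin32° − 1950 − 2000 = 0 → O_y = 3950 − 5029.97 × 0.529919 = 1285 lb.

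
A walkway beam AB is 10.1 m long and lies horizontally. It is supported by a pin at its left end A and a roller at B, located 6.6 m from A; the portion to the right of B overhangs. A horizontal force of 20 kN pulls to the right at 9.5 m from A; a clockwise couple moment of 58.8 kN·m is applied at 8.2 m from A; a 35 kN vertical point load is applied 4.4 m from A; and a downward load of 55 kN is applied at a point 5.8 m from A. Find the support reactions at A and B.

A_x = -20.00 kN, A_y = 9.424 kN, B_y = 80.58 kN

ΣM about A: B_y·6.6 − 58.8 − 35·4.4 − 55·5.8 = 0 → B_y = 531.8/6.6 = 80.5758 ≈ 80.58 kN.
ΣF_y = 0: A_y + 80.5758 − 35 − 55 = 0 → A_y = 9.424 kN.
ΣF_x = 0: A_x + 20 = 0 → A_x = -20.00 kN.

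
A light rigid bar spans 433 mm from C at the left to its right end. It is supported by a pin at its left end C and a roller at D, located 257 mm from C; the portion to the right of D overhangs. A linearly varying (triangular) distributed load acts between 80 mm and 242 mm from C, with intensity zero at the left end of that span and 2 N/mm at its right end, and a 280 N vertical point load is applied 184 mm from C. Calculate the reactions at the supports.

Resultant of the triangular load: ½ × 2 × 162 = 162 N, acting at 188 mm from C (one-third of the span from the peak).
Taking moments about C: D_y·257 − (½·2·162)·188 − 280·184 = 0 → D_y = 81976/257 = 318.973 ≈ 319.0 N.
ΣF_y = 0: C_y + 318.973 − ½·2·162 − 280 = 0 → C_y = 123.0 N.
ΣF_x = 0: no horizontal applied forces, so C_x = 0.

C_x = 0, C_y = 123.0 N, D_y = 319.0 N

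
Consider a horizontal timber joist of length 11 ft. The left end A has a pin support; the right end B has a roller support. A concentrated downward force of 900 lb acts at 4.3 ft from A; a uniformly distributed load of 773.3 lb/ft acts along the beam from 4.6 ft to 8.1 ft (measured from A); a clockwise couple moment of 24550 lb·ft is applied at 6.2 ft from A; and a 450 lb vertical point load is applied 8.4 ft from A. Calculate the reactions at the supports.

A_x = 0, A_y = -433.1 lb, B_y = 4490 lb

Resultant of the distributed load: 773.3 × 3.5 = 2706.55 lb at 6.35 ft from A.
ΣM about A: B_y·11 − 900·4.3 − (773.3·3.5)·6.35 − 24550 − 450·8.4 = 0 → B_y = 49386.5925/11 = 4489.69 ≈ 4490 lb.
ΣF_y = 0: A_y + 4489.69 − 900 − 773.3·3.5 − 450 = 0 → A_y = -433.1 lb.
ΣF_x = 0: no horizontal applied forces, so A_x = 0.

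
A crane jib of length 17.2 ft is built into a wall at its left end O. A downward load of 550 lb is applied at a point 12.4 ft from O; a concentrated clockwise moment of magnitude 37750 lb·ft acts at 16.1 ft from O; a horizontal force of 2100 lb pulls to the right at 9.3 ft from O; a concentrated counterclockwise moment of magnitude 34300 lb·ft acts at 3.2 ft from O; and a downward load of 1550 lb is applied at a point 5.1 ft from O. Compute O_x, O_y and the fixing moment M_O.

ΣF_x = 0: O_x + 2100 = 0 → O_x = -2100 lb.
ΣF_y = 0: O_y − 550 − 1550 = 0 → O_y = 2100 lb.
ΣM about O: M_O − 550·12.4 − 37750 + 34300 − 1550·5.1 = 0 → M_O = 18180 lb·ft.

O_x = -2100 lb, O_y = 2100 lb, M_O = 18180 lb·ft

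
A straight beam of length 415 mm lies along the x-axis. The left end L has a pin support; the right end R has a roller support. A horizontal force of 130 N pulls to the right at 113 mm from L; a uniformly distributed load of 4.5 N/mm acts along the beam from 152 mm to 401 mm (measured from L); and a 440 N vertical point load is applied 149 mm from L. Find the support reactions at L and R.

L_x = -130.0 N, L_y = 656.0 N, R_y = 904.5 N

Resultant of the distributed load: 4.5 × 249 = 1120.5 N at 276.5 mm from L.
Taking moments about L: R_y·415 − (4.5·249)·276.5 − 440·149 = 0 → R_y = 375378.25/415 = 904.526 ≈ 904.5 N.
ΣF_y = 0: L_y + 904.526 − 4.5·249 − 440 = 0 → L_y = 656.0 N.
ΣF_x = 0: L_x + 130 = 0 → L_x = -130.0 N.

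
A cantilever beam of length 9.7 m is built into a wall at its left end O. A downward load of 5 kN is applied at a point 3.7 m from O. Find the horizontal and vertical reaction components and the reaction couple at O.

ΣF_x = 0: O_x = 0.
ΣF_y = 0: O_y − 5 = 0 → O_y = 5.000 kN.
ΣM about O: M_O − 5·3.7 = 0 → M_O = 18.50 kN·m.

O_x = 0, O_y = 5.000 kN, M_O = 18.50 kN·m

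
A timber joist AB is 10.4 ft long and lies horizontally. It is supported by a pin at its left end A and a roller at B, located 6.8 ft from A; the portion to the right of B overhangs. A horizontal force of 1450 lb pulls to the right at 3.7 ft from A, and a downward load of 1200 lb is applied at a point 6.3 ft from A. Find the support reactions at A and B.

A_x = -1450 lb, A_y = 88.24 lb, B_y = 1112 lb

ΣM about A: B_y·6.8 − 1200·6.3 = 0 → B_y = 7560/6.8 = 1111.76 ≈ 1112 lb.
ΣF_y = 0: A_y + 1111.76 − 1200 = 0 → A_y = 88.24 lb.
ΣF_x = 0: A_x + 1450 = 0 → A_x = -1450 lb.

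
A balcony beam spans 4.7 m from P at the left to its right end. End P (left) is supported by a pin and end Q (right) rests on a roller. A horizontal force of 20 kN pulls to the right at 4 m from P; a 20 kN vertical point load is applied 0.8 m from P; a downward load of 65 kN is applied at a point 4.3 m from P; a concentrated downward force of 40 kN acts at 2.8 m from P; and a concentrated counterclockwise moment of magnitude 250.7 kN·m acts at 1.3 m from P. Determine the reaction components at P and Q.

P_x = -20.00 kN, P_y = 91.64 kN, Q_y = 33.36 kN

ΣM about P: Q_y·4.7 − 20·0.8 − 65·4.3 − 40·2.8 + 250.7 = 0 → Q_y = 156.8/4.7 = 33.3617 ≈ 33.36 kN.
ΣF_y = 0: P_y + 33.3617 − 20 − 65 − 40 = 0 → P_y = 91.64 kN.
ΣF_x = 0: P_x + 20 = 0 → P_x = -20.00 kN.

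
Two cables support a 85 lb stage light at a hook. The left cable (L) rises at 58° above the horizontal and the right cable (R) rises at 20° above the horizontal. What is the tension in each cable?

T_L = 81.66 lb, T_R = 46.05 lb

ΣF_x = 0: −T_L·cos58° + T_R·cos20° = 0 → T_R = 0.563928·T_L.
ΣF_y = 0: T_L·sin58° + T_R·sin20° = 85.
Substitute: T_L·(0.848048 + 0.563928·0.34202) = 85 → T_L = 81.6583 ≈ 81.66 lb.
Then T_R = 0.563928 × 81.6583 = 46.05 lb.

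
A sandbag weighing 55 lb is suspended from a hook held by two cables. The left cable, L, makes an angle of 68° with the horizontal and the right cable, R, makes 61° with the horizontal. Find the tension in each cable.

ΣF_x = 0: −T_L·cos68° + T_R·cos61° = 0 → T_R = 0.772688·T_L.
ΣF_y = 0: T_L·sin68° + T_R·sin61° = 55.
Substitute: T_L·(0.927184 + 0.772688·0.87462) = 55 → T_L = 34.3108 ≈ 34.31 lb.
Then T_R = 0.772688 × 34.3108 = 26.51 lb.

T_L = 34.31 lb, T_R = 26.51 lb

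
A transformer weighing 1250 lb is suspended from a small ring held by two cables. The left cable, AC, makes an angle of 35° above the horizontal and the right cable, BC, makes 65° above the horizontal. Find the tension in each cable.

ΣF_x = 0: −T_AC·cos35° + T_BC·cos65° = 0 → T_BC = 1.93828·T_AC.
ΣF_y = 0: T_AC·sin35° + T_BC·sin65° = 1250.
Substitute: T_AC·(0.573576 + 1.93828·0.906308) = 1250 → T_AC = 536.422 ≈ 536.4 lb.
Then T_BC = 1.93828 × 536.422 = 1040 lb.

T_AC = 536.4 lb, T_BC = 1040 lb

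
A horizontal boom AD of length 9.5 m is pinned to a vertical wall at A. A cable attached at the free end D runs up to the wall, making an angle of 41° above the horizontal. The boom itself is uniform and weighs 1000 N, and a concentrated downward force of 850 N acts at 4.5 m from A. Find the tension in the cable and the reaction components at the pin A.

T = 1376 N, A_x = 1038 N, A_y = 947.4 N

ΣM about A: T·sin41°·9.5 − 1000·4.75 − 850·4.5 = 0 → T = 8575/(9.5·0.656059) = 1375.84 ≈ 1376 N.
ΣF_x = 0: A_x − T·cos41° = 0 → A_x = 1375.84 × 0.75471 = 1038 N.
ΣF_y = 0: A_y + T·sin41° − 1000 − 850 = 0 → A_y = 1850 − 1375.84 × 0.656059 = 947.4 N.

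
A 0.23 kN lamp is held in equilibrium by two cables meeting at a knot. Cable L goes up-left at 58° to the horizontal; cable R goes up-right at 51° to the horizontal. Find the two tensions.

T_L = 0.1531 kN, T_R = 0.1289 kN

ΣF_x = 0: −T_L·cos58° + T_R·cos51° = 0 → T_R = 0.84205·T_L.
ΣF_y = 0: T_L·sin58° + T_R·sin51° = 0.23.
Substitute: T_L·(0.848048 + 0.84205·0.777146) = 0.23 → T_L = 0.153084 ≈ 0.1531 kN.
Then T_R = 0.84205 × 0.153084 = 0.1289 kN.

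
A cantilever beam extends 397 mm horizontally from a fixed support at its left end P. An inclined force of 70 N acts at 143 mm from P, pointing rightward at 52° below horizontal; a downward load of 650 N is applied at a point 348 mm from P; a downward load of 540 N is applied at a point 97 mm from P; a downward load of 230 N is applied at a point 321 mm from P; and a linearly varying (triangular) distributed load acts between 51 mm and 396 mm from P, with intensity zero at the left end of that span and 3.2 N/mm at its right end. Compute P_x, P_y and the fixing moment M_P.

P_x = -43.10 N, P_y = 2027 N, M_P = 515400 N·mm

Resultant of the triangular load: ½ × 3.2 × 345 = 552 N, acting at 281 mm from P (one-third of the span from the peak).
ΣF_x = 0: P_x + 70·cos52° = 0 → P_x = -43.10 N.
ΣF_y = 0: P_y − 70·sin52° − 650 − 540 − 230 − ½·3.2·345 = 0 → P_y = 2027 N.
ΣM about P: M_P − 70·sin52°·143 − 650·348 − 540·97 − 230·321 − (½·3.2·345)·281 = 0 → M_P = 515400 N·mm.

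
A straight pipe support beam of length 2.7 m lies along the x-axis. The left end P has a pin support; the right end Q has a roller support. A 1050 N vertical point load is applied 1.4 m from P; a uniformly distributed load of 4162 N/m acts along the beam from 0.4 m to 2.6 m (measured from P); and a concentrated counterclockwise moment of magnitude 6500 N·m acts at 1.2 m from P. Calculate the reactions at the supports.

P_x = 0, P_y = 6982 N, Q_y = 3224 N

Resultant of the distributed load: 4162 × 2.2 = 9156.4 N at 1.5 m from P.
ΣM about P: Q_y·2.7 − 1050·1.4 − (4162·2.2)·1.5 + 6500 = 0 → Q_y = 8704.6/2.7 = 3223.93 ≈ 3224 N.
ΣF_y = 0: P_y + 3223.93 − 1050 − 4162·2.2 = 0 → P_y = 6982 N.
ΣF_x = 0: no horizontal applied forces, so P_x = 0.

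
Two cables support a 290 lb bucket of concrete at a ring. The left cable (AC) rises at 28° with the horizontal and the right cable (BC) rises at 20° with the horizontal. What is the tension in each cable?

T_AC = 366.7 lb, T_BC = 344.6 lb

ΣF_x = 0: −T_AC·cos28° + T_BC·cos20° = 0 → T_BC = 0.939613·T_AC.
ΣF_y = 0: T_AC·sin28° + T_BC·sin20° = 290.
Substitute: T_AC·(0.469472 + 0.939613·0.34202) = 290 → T_AC = 366.699 ≈ 366.7 lb.
Then T_BC = 0.939613 × 366.699 = 344.6 lb.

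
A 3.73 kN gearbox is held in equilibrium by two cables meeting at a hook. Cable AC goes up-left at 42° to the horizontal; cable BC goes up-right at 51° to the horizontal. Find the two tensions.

T_AC = 2.351 kN, T_BC = 2.776 kN

ΣF_x = 0: −T_AC·cos42° + T_BC·cos51° = 0 → T_BC = 1.18087·T_AC.
ΣF_y = 0: T_AC·sin42° + T_BC·sin51° = 3.73.
Substitute: T_AC·(0.669131 + 1.18087·0.777146) = 3.73 → T_AC = 2.35058 ≈ 2.351 kN.
Then T_BC = 1.18087 × 2.35058 = 2.776 kN.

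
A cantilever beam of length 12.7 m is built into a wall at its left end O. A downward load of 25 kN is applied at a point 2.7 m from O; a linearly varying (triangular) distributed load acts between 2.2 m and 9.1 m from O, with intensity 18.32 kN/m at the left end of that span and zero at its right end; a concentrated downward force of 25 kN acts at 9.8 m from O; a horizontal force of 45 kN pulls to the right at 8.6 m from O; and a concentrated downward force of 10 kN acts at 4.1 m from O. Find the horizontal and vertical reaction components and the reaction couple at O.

O_x = -45.00 kN, O_y = 123.2 kN, M_O = 637.9 kN·m

Resultant of the triangular load: ½ × 18.32 × 6.9 = 63.204 kN, acting at 4.5 m from O (one-third of the span from the peak).
ΣF_x = 0: O_x + 45 = 0 → O_x = -45.00 kN.
ΣF_y = 0: O_y − 25 − ½·18.32·6.9 − 25 − 10 = 0 → O_y = 123.2 kN.
ΣM about O: M_O − 25·2.7 − (½·18.32·6.9)·4.5 − 25·9.8 − 10·4.1 = 0 → M_O = 637.9 kN·m.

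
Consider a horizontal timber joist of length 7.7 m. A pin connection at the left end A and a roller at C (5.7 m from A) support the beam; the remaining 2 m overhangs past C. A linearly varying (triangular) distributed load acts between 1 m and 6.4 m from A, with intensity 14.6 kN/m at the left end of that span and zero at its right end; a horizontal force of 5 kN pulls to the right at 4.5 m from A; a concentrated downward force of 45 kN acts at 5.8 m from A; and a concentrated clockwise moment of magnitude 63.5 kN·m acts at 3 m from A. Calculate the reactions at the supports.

Resultant of the triangular load: ½ × 14.6 × 5.4 = 39.42 kN, acting at 2.8 m from A (one-third of the span from the peak).
ΣM about A: C_y·5.7 − (½·14.6·5.4)·2.8 − 45·5.8 − 63.5 = 0 → C_y = 434.876/5.7 = 76.294 ≈ 76.29 kN.
ΣF_y = 0: A_y + 76.294 − ½·14.6·5.4 − 45 = 0 → A_y = 8.126 kN.
ΣF_x = 0: A_x + 5 = 0 → A_x = -5.000 kN.

A_x = -5.000 kN, A_y = 8.126 kN, C_y = 76.29 kN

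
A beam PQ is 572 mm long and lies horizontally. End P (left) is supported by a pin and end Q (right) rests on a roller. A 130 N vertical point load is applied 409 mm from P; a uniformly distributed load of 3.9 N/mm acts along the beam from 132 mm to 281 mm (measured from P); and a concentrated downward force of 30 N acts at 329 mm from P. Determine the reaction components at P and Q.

P_x = 0, P_y = 421.1 N, Q_y = 320.0 N

Resultant of the distributed load: 3.9 × 149 = 581.1 N at 206.5 mm from P.
ΣM about P: Q_y·572 − 130·409 − (3.9·149)·206.5 − 30·329 = 0 → Q_y = 183037.15/572 = 319.995 ≈ 320.0 N.
ΣF_y = 0: P_y + 319.995 − 130 − 3.9·149 − 30 = 0 → P_y = 421.1 N.
ΣF_x = 0: no horizontal applied forces, so P_x = 0.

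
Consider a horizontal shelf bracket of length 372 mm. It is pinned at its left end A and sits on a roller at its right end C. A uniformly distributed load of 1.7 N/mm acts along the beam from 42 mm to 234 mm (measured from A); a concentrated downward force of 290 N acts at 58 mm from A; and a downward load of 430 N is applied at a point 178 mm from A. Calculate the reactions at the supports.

Resultant of the distributed load: 1.7 × 192 = 326.4 N at 138 mm from A.
Moments about A: C_y·372 − (1.7·192)·138 − 290·58 − 430·178 = 0 → C_y = 138403.2/372 = 372.052 ≈ 372.1 N.
ΣF_y = 0: A_y + 372.052 − 1.7·192 − 290 − 430 = 0 → A_y = 674.3 N.
ΣF_x = 0: no horizontal applied forces, so A_x = 0.

A_x = 0, A_y = 674.3 N, C_y = 372.1 N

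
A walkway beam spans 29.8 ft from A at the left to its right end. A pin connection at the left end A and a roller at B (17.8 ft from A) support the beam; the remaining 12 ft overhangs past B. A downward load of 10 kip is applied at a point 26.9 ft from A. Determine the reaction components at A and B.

Taking moments about A: B_y·17.8 − 10·26.9 = 0 → B_y = 269/17.8 = 15.1124 ≈ 15.11 kip.
ΣF_y = 0: A_y + 15.1124 − 10 = 0 → A_y = -5.112 kip.
ΣF_x = 0: no horizontal applied forces, so A_x = 0.

A_x = 0, A_y = -5.112 kip, B_y = 15.11 kip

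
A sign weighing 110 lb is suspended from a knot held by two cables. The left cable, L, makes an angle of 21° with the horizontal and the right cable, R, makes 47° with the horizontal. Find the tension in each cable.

T_L = 80.91 lb, T_R = 110.8 lb

ΣF_x = 0: −T_L·cos21° + T_R·cos47° = 0 → T_R = 1.36889·T_L.
ΣF_y = 0: T_L·sin21° + T_R·sin47° = 110.
Substitute: T_L·(0.358368 + 1.36889·0.731354) = 110 → T_L = 80.9114 ≈ 80.91 lb.
Then T_R = 1.36889 × 80.9114 = 110.8 lb.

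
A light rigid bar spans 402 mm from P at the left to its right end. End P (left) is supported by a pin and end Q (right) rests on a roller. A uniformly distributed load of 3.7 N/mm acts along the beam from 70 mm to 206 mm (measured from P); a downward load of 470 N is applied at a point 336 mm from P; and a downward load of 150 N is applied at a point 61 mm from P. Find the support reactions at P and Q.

Resultant of the distributed load: 3.7 × 136 = 503.2 N at 138 mm from P.
Moments about P: Q_y·402 − (3.7·136)·138 − 470·336 − 150·61 = 0 → Q_y = 236511.6/402 = 588.337 ≈ 588.3 N.
ΣF_y = 0: P_y + 588.337 − 3.7·136 − 470 − 150 = 0 → P_y = 534.9 N.
ΣF_x = 0: no horizontal applied forces, so P_x = 0.

P_x = 0, P_y = 534.9 N, Q_y = 588.3 N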